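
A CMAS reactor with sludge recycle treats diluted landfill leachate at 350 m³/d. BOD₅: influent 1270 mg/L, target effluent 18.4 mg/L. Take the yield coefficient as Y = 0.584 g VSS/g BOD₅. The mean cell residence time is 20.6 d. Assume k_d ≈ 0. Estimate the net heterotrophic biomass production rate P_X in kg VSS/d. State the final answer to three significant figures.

P_X ≈ 256 kg VSS/d

No decay correction is needed, so Y_obs = Y = 0.584.
Substrate removed = Q·(S₀ − S) = 350 m³/d × (1270 − 18.4) g/m³ = 4.38×10^5 g/d = 438.1 kg/d.
Biomass produced: P_X = Y_obs·Q·ΔS = 0.5840 × 438.1 ≈ 255.8 kg VSS/d.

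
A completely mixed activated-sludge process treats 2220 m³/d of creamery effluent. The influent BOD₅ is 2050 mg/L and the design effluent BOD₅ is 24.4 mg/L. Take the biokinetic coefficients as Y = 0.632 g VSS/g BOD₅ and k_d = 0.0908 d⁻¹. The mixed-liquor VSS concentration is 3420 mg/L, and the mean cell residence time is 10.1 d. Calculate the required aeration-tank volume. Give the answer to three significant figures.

From the SRT design equation V = Y Q (S₀−S) θ_c / [X (1 + k_d θ_c)] = 0.632 × 2220 × (2050 − 24.4) × 10.1 / [3420 × (1 + 0.0908 × 10.1)] = 2.87×10^7 / 6556 = 4378 m³.

V ≈ 4380 m³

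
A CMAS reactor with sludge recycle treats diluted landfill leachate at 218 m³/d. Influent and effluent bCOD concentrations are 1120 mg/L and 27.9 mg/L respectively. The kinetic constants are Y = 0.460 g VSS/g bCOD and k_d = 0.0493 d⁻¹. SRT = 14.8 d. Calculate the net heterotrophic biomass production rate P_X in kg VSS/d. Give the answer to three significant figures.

Y_obs = Y / (1 + k_d θ_c) = 0.460 / (1 + 0.0493 × 14.8) = 0.460 / 1.730 = 0.2660.
ΔS = 1120 − 27.9 = 1092 mg/L, so the substrate removal rate is 218 × 1092/1000 = 238.1 kg bCOD/d.
Net biomass production P_X = Y_obs × Q·(S₀ − S) = 0.2660 × 238.1 = 63.32 kg VSS/d.

P_X ≈ 63.3 kg VSS/d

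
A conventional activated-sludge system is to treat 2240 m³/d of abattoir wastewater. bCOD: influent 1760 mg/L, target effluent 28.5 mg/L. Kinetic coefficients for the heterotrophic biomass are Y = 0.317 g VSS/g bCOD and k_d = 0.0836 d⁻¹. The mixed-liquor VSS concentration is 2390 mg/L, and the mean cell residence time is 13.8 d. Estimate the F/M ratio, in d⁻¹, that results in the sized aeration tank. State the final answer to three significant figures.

F/M ≈ 0.500 d⁻¹

Rearranging the biomass balance for a CMAS with decay, V = Y·Q·ΔS·θ_c / [X·(1+k_d θ_c)] = 0.317 × 2240 × (1760 − 28.5) × 13.8 / [2390 × (1 + 0.0836 × 13.8)] = 1.7×10^7 / 5147 = 3296 m³.
F/M = Q·S₀ / (V·X) = 2240 × 1760 / (3296 × 2390) = 0.5004 g bCOD·(g VSS·d)⁻¹.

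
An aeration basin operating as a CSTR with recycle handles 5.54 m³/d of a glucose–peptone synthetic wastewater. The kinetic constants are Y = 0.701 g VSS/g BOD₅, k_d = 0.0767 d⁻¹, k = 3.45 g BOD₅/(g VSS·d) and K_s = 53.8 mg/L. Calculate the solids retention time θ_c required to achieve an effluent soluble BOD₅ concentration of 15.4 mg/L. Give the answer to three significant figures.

θ_c ≈ 2.17 d

Specific growth rate at S = 15.4 mg/L: μ = YkS/(K_s+S) = 0.701·3.45·15.4/(53.8+15.4) = 0.5382 d⁻¹.
1/θ_c = 0.5382 − 0.0767 = 0.4615 d⁻¹, so θ_c = 2.167 d.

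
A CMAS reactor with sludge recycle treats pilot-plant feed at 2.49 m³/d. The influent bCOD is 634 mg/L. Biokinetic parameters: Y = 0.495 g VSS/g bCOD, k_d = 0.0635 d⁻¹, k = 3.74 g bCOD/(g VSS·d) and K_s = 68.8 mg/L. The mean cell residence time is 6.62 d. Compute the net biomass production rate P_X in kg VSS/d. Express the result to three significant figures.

For a completely mixed reactor with recycle the Lawrence–McCarty relation gives S = K_s·(1 + k_d·θ_c) / [θ_c·(Y·k − k_d) − 1] = 68.8 × (1 + 0.0635 × 6.62) / [6.62 × (0.495 × 3.74 − 0.0635) − 1] = 97.72 / 10.84 = 9.019 mg/L.
Correct the yield for decay: Y_obs = Y/(1 + k_d θ_c) = 0.495 / (1 + 0.0635 × 6.62) = 0.495 / 1.420 = 0.3485.
Mass of bCOD removed per day: Q(S₀ − S) = 2.49 × 625.0 g/m³ = 1.556 kg/d.
P_X = Y_obs · Q(S₀ − S) = 0.3485 × 1.556 = 0.5423 kg VSS/d.

P_X ≈ 0.542 kg VSS/d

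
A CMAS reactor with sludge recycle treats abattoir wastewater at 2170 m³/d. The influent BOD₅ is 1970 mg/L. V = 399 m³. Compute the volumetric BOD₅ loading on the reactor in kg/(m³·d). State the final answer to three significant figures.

Volumetric loading L_v = Q·S₀ / V = 2170 × 1970 g/m³ / 399.0 m³ = 10714 g/(m³·d) = 10.71 kg BOD₅/(m³·d).

L_v ≈ 10.7 kg BOD₅/(m³·d)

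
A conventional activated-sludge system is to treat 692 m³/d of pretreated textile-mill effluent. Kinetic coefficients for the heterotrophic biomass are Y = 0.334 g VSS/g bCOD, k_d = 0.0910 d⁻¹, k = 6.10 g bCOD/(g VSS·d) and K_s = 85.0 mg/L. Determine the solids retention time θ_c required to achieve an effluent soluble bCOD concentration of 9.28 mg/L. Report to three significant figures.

θ_c ≈ 9.13 d

Specific growth rate at S = 9.28 mg/L: μ = YkS/(K_s+S) = 0.334·6.10·9.28/(85.0+9.28) = 0.2005 d⁻¹.
θ_c = 1/(μ − k_d) = 1/(0.2005 − 0.0910) = 1/0.1095 = 9.129 d.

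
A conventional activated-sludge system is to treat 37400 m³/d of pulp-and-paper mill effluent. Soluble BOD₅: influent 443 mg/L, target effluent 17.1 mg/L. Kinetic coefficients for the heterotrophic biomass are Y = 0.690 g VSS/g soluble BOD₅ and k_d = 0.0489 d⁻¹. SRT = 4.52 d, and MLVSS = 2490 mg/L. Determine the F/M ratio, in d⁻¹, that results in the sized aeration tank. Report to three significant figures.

From the SRT design equation V = Y Q (S₀−S) θ_c / [X (1 + k_d θ_c)] = 0.690 × 37400 × (443 − 17.1) × 4.52 / [2490 × (1 + 0.0489 × 4.52)] = 4.97×10^7 / 3040 = 16340 m³.
Food-to-microorganism ratio F/M = Q S₀ / (V X) = 37400 × 443 / (16340 × 2490) = 0.4072 d⁻¹.

F/M ≈ 0.407 d⁻¹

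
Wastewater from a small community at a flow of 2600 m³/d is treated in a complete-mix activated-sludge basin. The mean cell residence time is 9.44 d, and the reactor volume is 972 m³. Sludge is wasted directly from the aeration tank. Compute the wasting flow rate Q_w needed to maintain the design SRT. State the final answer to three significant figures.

Q_w ≈ 103 m³/d

For wasting at MLVSS concentration, Q_w = V/θ_c = 972.0/9.44 = 103.0 m³/d.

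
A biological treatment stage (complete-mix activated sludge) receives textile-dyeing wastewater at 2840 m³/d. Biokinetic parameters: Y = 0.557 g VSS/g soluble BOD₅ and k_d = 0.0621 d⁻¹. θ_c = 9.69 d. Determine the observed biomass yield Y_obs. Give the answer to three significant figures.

Y_obs ≈ 0.348 g VSS/g soluble BOD₅

Correct the yield for decay: Y_obs = Y/(1 + k_d θ_c) = 0.557 / (1 + 0.0621 × 9.69) = 0.557 / 1.602 = 0.3477.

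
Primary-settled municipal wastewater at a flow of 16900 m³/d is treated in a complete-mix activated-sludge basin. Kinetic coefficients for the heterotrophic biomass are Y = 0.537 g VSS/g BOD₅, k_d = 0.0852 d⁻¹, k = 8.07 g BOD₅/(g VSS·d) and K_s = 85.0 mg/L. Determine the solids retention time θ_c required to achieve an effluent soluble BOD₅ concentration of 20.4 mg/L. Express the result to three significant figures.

θ_c ≈ 1.33 d

From 1/θ_c = Y·k·S/(K_s + S) − k_d: Y·k·S/(K_s+S) = 0.537 × 8.07 × 20.4 / (85.0 + 20.4) = 0.8388 d⁻¹.
θ_c = 1/(μ − k_d) = 1/(0.8388 − 0.0852) = 1/0.7536 = 1.327 d.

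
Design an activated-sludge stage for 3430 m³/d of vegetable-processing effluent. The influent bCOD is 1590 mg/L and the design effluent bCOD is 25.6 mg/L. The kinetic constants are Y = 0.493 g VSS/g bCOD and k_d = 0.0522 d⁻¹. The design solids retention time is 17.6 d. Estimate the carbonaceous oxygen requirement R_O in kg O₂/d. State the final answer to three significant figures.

R_O ≈ 3410 kg O₂/d

Correct the yield for decay: Y_obs = Y/(1 + k_d θ_c) = 0.493 / (1 + 0.0522 × 17.6) = 0.493 / 1.919 = 0.2569.
Mass of bCOD removed per day: Q(S₀ − S) = 3430 × 1564 g/m³ = 5366 kg/d.
Net sludge production P_X = 0.2569 × 5366 = 1379 kg VSS/d.
R_O = Q·(S₀ − S) − 1.42·P_X = 5366 − 1.42 × 1379 = 3408 kg O₂/d.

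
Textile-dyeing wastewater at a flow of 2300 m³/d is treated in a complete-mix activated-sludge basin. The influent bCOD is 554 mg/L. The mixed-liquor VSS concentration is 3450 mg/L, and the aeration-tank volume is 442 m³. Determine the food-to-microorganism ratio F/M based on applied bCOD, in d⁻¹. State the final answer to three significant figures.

F/M = applied load / biomass = Q·S₀/(V·X) = 2300 × 554 / (442.0 × 3450) = 0.8356 d⁻¹.

F/M ≈ 0.836 d⁻¹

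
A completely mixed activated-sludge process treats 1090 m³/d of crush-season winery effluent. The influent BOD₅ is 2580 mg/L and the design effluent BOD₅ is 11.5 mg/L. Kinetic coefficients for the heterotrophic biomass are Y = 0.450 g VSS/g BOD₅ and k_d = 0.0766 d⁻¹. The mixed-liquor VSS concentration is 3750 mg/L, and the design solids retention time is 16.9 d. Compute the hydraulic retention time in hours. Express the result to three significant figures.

From the SRT design equation V = Y Q (S₀−S) θ_c / [X (1 + k_d θ_c)] = 0.450 × 1090 × (2580 − 11.5) × 16.9 / [3750 × (1 + 0.0766 × 16.9)] = 2.13×10^7 / 8605 = 2474 m³.
Hydraulic retention time τ = V/Q = 2474 / 1090 = 2.270 d = 54.48 h.

τ ≈ 54.5 h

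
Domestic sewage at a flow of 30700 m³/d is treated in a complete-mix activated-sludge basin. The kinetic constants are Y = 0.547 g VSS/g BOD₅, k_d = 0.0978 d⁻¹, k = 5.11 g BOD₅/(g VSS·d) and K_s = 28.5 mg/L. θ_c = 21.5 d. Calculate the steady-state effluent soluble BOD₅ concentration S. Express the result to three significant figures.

Effluent substrate depends only on kinetics and SRT: S = K_s(1 + k_d θ_c) / [θ_c(Yk − k_d) − 1] = 28.5 × (1 + 0.0978 × 21.5) / [21.5 × (0.547 × 5.11 − 0.0978) − 1] = 88.43 / 56.99 = 1.552 mg/L.

S ≈ 1.55 mg/L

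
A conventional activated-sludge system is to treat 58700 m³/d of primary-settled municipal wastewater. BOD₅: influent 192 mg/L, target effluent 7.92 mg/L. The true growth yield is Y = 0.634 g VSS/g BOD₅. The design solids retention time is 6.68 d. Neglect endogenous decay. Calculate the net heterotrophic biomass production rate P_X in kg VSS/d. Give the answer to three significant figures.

P_X ≈ 6850 kg VSS/d

Since k_d ≈ 0, Y_obs = Y = 0.634 g VSS/g BOD₅.
Mass of BOD₅ removed per day: Q(S₀ − S) = 58700 × 184.1 g/m³ = 10805 kg/d.
Net biomass production P_X = Y_obs × Q·(S₀ − S) = 0.6340 × 10805 = 6851 kg VSS/d.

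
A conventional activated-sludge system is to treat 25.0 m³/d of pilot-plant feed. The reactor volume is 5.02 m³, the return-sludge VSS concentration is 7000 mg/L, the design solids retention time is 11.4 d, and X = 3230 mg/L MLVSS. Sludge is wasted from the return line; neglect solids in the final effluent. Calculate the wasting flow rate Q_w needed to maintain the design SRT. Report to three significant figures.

Q_w ≈ 0.203 m³/d

θ_c = V·X/(Q_w·X_r) when wasting from the recycle, so Q_w = V·X/(θ_c·X_r) = 5.020 × 3230 / (11.4 × 7000) = 0.2032 m³/d.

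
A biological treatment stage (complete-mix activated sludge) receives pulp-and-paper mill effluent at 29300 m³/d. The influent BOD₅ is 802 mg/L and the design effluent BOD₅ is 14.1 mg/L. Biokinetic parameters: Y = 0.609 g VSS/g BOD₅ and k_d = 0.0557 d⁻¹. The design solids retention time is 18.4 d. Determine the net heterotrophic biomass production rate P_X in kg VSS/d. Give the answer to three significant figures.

P_X ≈ 6940 kg VSS/d

The observed yield is Y_obs = Y/(1 + k_d·θ_c) = 0.609 / (1 + 0.0557 × 18.4) = 0.609 / 2.025 = 0.3008 g VSS per g BOD₅ removed.
ΔS = 802 − 14.1 = 787.9 mg/L, so the substrate removal rate is 29300 × 787.9/1000 = 23085 kg BOD₅/d.
Net biomass production P_X = Y_obs × Q·(S₀ − S) = 0.3008 × 23085 = 6943 kg VSS/d.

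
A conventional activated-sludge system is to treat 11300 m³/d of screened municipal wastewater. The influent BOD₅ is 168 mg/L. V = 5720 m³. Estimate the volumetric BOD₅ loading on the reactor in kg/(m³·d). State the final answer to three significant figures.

L_v ≈ 0.332 kg BOD₅/(m³·d)

L_v = Q S₀ / V = 11300 × 168 × 10⁻³ / 5720 = 0.3319 kg/(m³·d).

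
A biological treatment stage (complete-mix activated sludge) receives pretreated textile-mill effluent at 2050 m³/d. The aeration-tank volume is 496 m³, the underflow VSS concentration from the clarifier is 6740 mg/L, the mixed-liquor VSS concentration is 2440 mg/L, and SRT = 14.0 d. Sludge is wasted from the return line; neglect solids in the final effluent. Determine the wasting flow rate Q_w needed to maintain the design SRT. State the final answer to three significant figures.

θ_c = V·X/(Q_w·X_r) when wasting from the recycle, so Q_w = V·X/(θ_c·X_r) = 496.0 × 2440 / (14.0 × 6740) = 12.83 m³/d.

Q_w ≈ 12.8 m³/d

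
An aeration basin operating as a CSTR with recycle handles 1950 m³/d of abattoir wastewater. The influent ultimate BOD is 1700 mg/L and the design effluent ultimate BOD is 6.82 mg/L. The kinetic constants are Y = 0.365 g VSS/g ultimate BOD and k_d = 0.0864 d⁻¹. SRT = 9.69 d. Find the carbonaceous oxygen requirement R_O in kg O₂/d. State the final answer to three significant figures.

R_O ≈ 2370 kg O₂/d

Y_obs = Y / (1 + k_d θ_c) = 0.365 / (1 + 0.0864 × 9.69) = 0.365 / 1.837 = 0.1987.
Q·(S₀ − S) = 1950 × (1700 − 6.82) × 10⁻³ = 3302 kg/d removed.
P_X = Y_obs·Q·(S₀ − S) = 0.1987 × 3302 = 655.9 kg VSS/d.
R_O = Q·ΔS − 1.42 P_X = 3302 − 931.4 = 2370 kg O₂/d.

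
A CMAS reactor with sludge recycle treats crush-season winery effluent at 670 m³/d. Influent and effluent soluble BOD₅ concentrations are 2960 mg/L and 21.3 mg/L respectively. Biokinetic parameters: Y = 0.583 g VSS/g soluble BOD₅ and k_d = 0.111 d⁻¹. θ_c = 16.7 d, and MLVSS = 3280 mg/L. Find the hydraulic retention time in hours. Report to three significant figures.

τ ≈ 73.4 h

Steady-state biomass mass balance: V·X·(1 + k_d·θ_c) = Y·Q·(S₀ − S)·θ_c, so V = 0.583 × 670 × (2960 − 21.3) × 16.7 / [3280 × (1 + 0.111 × 16.7)] = 1.92×10^7 / 9360 = 2048 m³.
Hydraulic retention time τ = V/Q = 2048 / 670 = 3.057 d = 73.36 h.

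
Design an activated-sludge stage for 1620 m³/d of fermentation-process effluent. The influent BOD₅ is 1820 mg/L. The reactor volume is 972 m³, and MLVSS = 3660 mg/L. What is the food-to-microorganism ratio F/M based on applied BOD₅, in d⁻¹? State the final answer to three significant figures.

F/M = Q·S₀ / (V·X) = 1620 × 1820 / (972.0 × 3660) = 0.8288 g BOD₅·(g VSS·d)⁻¹.

F/M ≈ 0.829 d⁻¹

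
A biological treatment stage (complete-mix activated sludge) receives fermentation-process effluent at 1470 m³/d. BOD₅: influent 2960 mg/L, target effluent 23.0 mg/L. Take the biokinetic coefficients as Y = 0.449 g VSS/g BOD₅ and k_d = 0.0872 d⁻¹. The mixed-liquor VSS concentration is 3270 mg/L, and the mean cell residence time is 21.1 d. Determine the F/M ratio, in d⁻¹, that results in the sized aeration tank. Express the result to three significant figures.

F/M ≈ 0.302 d⁻¹

Rearranging the biomass balance for a CMAS with decay, V = Y·Q·ΔS·θ_c / [X·(1+k_d θ_c)] = 0.449 × 1470 × (2960 − 23.0) × 21.1 / [3270 × (1 + 0.0872 × 21.1)] = 4.09×10^7 / 9287 = 4404 m³.
Food-to-microorganism ratio F/M = Q S₀ / (V X) = 1470 × 2960 / (4404 × 3270) = 0.3021 d⁻¹.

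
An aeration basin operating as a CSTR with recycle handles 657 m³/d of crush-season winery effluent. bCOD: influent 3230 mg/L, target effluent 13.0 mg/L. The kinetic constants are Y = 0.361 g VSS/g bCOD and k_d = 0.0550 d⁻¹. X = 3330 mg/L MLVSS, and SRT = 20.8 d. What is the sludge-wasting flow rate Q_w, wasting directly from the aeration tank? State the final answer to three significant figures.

Q_w ≈ 107 m³/d

Rearranging the biomass balance for a CMAS with decay, V = Y·Q·ΔS·θ_c / [X·(1+k_d θ_c)] = 0.361 × 657 × (3230 − 13.0) × 20.8 / [3330 × (1 + 0.0550 × 20.8)] = 1.59×10^7 / 7140 = 2223 m³.
Wasting from the aeration tank: Q_w = V / θ_c = 2223 / 20.8 = 106.9 m³/d.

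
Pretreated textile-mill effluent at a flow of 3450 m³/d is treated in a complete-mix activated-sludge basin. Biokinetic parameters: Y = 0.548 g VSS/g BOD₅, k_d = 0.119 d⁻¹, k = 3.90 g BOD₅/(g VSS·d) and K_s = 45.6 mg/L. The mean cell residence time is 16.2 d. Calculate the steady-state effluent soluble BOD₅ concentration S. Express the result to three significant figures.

Effluent substrate depends only on kinetics and SRT: S = K_s(1 + k_d θ_c) / [θ_c(Yk − k_d) − 1] = 45.6 × (1 + 0.119 × 16.2) / [16.2 × (0.548 × 3.90 − 0.119) − 1] = 133.5 / 31.69 = 4.212 mg/L.

S ≈ 4.21 mg/L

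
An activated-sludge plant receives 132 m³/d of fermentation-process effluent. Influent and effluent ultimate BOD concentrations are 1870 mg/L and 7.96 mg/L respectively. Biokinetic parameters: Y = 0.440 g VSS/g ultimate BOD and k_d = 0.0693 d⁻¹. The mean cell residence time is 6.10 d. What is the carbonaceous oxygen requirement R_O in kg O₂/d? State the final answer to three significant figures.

Correct the yield for decay: Y_obs = Y/(1 + k_d θ_c) = 0.440 / (1 + 0.0693 × 6.10) = 0.440 / 1.423 = 0.3093.
Q·(S₀ − S) = 132 × (1870 − 7.96) × 10⁻³ = 245.8 kg/d removed.
Biomass synthesised: P_X = Y_obs × 245.8 = 76.01 kg VSS/d.
Carbonaceous O₂ demand = substrate oxidised − cell-mass equivalent = 245.8 − 1.42 × 76.01 = 137.8 kg O₂/d.

R_O ≈ 138 kg O₂/d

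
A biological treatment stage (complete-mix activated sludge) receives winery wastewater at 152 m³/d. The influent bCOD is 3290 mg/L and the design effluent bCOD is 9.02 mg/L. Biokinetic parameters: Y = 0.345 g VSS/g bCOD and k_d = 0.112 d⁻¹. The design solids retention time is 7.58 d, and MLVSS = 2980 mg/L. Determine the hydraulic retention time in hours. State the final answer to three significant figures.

τ ≈ 37.4 h

From the SRT design equation V = Y Q (S₀−S) θ_c / [X (1 + k_d θ_c)] = 0.345 × 152 × (3290 − 9.02) × 7.58 / [2980 × (1 + 0.112 × 7.58)] = 1.3×10^6 / 5510 = 236.7 m³.
Hydraulic retention time τ = V/Q = 236.7 / 152 = 1.557 d = 37.37 h.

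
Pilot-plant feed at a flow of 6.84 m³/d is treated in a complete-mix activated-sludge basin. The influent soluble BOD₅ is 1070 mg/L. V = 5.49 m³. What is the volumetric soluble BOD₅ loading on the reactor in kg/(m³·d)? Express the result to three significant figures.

Applied soluble BOD₅ load per unit volume = Q·S₀/V = (6.84 × 1070/1000)/5.490 = 1.333 kg soluble BOD₅·m⁻³·d⁻¹.

L_v ≈ 1.33 kg soluble BOD₅/(m³·d)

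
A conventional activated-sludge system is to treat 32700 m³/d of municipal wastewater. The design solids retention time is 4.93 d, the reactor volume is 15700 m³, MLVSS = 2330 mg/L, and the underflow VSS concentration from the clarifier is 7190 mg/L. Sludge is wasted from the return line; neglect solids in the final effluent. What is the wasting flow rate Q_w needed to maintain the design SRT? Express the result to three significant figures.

Q_w = (V·X)/(θ_c X_r) = 15700 × 2330 / (4.93 × 7190) = 1032 m³/d.

Q_w ≈ 1030 m³/d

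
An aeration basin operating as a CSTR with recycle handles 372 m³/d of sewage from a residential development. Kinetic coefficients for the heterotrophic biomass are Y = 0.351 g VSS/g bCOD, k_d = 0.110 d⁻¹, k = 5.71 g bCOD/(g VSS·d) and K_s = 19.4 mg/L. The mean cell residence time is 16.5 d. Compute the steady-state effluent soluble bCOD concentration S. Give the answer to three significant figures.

S ≈ 1.81 mg/L

From the Monod/SRT balance for a CMAS, S = K_s·(1+k_d θ_c)/[θ_c·(Y k − k_d) − 1] = 19.4 × (1 + 0.110 × 16.5) / [16.5 × (0.351 × 5.71 − 0.110) − 1] = 54.61 / 30.25 = 1.805 mg/L.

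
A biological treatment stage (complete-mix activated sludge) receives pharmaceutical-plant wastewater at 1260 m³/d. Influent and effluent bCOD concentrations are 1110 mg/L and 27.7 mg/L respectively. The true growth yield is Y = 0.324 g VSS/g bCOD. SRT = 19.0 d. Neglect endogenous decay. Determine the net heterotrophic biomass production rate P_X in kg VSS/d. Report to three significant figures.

Since k_d ≈ 0, Y_obs = Y = 0.324 g VSS/g bCOD.
Mass of bCOD removed per day: Q(S₀ − S) = 1260 × 1082 g/m³ = 1364 kg/d.
P_X = Y_obs · Q(S₀ − S) = 0.3240 × 1364 = 441.8 kg VSS/d.

P_X ≈ 442 kg VSS/d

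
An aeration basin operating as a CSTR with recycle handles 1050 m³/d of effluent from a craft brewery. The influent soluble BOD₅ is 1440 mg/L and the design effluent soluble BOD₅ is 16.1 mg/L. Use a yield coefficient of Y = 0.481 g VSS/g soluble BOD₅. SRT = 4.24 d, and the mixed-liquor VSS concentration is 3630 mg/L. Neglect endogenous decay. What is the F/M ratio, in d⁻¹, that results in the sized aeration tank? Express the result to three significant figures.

With k_d = 0 the design equation reduces to V = Y Q (S₀−S) θ_c / X = 0.481 × 1050 × (1440 − 16.1) × 4.24 / 3630 = 840.0 m³.
F/M = Q·S₀ / (V·X) = 1050 × 1440 / (840.0 × 3630) = 0.4959 g soluble BOD₅·(g VSS·d)⁻¹.

F/M ≈ 0.496 d⁻¹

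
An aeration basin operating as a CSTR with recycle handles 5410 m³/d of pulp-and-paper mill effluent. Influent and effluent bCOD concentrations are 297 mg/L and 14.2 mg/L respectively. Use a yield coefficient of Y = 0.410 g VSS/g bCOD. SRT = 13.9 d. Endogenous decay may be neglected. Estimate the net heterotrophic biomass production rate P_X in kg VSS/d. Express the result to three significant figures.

P_X ≈ 627 kg VSS/d

Since k_d ≈ 0, Y_obs = Y = 0.410 g VSS/g bCOD.
ΔS = 297 − 14.2 = 282.8 mg/L, so the substrate removal rate is 5410 × 282.8/1000 = 1530 kg bCOD/d.
P_X = Y_obs · Q(S₀ − S) = 0.4100 × 1530 = 627.3 kg VSS/d.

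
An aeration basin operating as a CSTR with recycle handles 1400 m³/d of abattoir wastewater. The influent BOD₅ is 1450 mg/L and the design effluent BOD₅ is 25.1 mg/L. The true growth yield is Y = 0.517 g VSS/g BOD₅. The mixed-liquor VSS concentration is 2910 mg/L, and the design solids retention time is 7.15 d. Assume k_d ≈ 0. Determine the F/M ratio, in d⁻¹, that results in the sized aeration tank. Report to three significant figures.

F/M ≈ 0.275 d⁻¹

With k_d = 0 the design equation reduces to V = Y Q (S₀−S) θ_c / X = 0.517 × 1400 × (1450 − 25.1) × 7.15 / 2910 = 2534 m³.
Food-to-microorganism ratio F/M = Q S₀ / (V X) = 1400 × 1450 / (2534 × 2910) = 0.2753 d⁻¹.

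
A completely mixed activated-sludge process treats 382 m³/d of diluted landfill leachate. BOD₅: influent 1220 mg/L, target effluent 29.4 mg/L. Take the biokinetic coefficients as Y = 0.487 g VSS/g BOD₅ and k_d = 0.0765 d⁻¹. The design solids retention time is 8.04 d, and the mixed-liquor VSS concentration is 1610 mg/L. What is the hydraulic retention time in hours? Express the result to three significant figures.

τ ≈ 43.0 h

Steady-state biomass mass balance: V·X·(1 + k_d·θ_c) = Y·Q·(S₀ − S)·θ_c, so V = 0.487 × 382 × (1220 − 29.4) × 8.04 / [1610 × (1 + 0.0765 × 8.04)] = 1.78×10^6 / 2600 = 684.9 m³.
Hydraulic retention time τ = V/Q = 684.9 / 382 = 1.793 d = 43.03 h.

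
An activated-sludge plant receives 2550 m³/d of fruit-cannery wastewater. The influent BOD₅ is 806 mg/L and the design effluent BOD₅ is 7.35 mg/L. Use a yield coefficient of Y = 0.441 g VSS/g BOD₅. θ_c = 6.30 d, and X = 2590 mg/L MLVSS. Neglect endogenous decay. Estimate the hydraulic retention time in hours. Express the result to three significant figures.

V·X = Y·Q·ΔS·θ_c gives V = 0.441 × 2550 × (806 − 7.35) × 6.30 / 2590 = 2185 m³.
HRT = V/Q = 2185 m³ / 2550 m³·d⁻¹ = 0.8567 d × 24 = 20.56 h.

τ ≈ 20.6 h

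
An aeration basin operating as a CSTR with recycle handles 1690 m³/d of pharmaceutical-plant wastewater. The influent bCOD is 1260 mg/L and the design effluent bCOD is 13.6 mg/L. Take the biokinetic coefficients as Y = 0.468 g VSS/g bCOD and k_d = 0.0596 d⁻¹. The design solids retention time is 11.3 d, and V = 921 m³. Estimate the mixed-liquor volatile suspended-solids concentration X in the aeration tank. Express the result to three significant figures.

X ≈ 7230 mg/L

Solving the biomass balance for X: X = Y Q (S₀−S) θ_c / [V (1+k_d θ_c)] = 0.468 × 1690 × (1260 − 13.6) × 11.3 / [921 × (1 + 0.0596 × 11.3)] = 7228 mg/L.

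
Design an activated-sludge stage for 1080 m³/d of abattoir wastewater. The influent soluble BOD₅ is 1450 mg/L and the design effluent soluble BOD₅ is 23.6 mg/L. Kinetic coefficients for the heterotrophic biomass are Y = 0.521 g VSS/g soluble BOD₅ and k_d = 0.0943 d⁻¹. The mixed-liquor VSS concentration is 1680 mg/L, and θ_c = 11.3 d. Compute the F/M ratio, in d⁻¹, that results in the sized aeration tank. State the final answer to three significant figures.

F/M ≈ 0.357 d⁻¹

From the SRT design equation V = Y Q (S₀−S) θ_c / [X (1 + k_d θ_c)] = 0.521 × 1080 × (1450 − 23.6) × 11.3 / [1680 × (1 + 0.0943 × 11.3)] = 9.07×10^6 / 3470 = 2614 m³.
Food-to-microorganism ratio F/M = Q S₀ / (V X) = 1080 × 1450 / (2614 × 1680) = 0.3567 d⁻¹.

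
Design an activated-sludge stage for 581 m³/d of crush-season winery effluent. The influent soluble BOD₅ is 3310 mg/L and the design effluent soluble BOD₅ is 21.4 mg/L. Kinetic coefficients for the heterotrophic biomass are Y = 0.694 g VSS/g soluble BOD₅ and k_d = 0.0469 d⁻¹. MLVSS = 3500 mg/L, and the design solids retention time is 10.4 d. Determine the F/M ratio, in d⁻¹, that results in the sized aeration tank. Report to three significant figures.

From the SRT design equation V = Y Q (S₀−S) θ_c / [X (1 + k_d θ_c)] = 0.694 × 581 × (3310 − 21.4) × 10.4 / [3500 × (1 + 0.0469 × 10.4)] = 1.38×10^7 / 5207 = 2648 m³.
F/M = Q·S₀ / (V·X) = 581 × 3310 / (2648 × 3500) = 0.2075 g soluble BOD₅·(g VSS·d)⁻¹.

F/M ≈ 0.207 d⁻¹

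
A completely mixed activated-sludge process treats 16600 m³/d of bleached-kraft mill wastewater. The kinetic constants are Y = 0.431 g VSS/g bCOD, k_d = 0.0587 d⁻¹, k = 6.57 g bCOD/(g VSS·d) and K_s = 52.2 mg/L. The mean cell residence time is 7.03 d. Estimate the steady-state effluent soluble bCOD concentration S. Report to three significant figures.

Effluent substrate depends only on kinetics and SRT: S = K_s(1 + k_d θ_c) / [θ_c(Yk − k_d) − 1] = 52.2 × (1 + 0.0587 × 7.03) / [7.03 × (0.431 × 6.57 − 0.0587) − 1] = 73.74 / 18.49 = 3.987 mg/L.

S ≈ 3.99 mg/L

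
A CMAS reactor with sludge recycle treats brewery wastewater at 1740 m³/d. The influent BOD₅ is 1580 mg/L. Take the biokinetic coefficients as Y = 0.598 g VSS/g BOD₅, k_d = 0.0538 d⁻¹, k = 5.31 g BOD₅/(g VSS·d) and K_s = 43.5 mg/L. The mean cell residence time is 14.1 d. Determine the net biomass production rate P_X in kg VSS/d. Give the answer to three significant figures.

From the Monod/SRT balance for a CMAS, S = K_s·(1+k_d θ_c)/[θ_c·(Y k − k_d) − 1] = 43.5 × (1 + 0.0538 × 14.1) / [14.1 × (0.598 × 5.31 − 0.0538) − 1] = 76.50 / 43.01 = 1.778 mg/L.
The observed yield is Y_obs = Y/(1 + k_d·θ_c) = 0.598 / (1 + 0.0538 × 14.1) = 0.598 / 1.759 = 0.3400 g VSS per g BOD₅ removed.
Substrate removed = Q·(S₀ − S) = 1740 m³/d × (1580 − 1.78) g/m³ = 2.75×10^6 g/d = 2746 kg/d.
Net biomass production P_X = Y_obs × Q·(S₀ − S) = 0.3400 × 2746 = 933.8 kg VSS/d.

P_X ≈ 934 kg VSS/d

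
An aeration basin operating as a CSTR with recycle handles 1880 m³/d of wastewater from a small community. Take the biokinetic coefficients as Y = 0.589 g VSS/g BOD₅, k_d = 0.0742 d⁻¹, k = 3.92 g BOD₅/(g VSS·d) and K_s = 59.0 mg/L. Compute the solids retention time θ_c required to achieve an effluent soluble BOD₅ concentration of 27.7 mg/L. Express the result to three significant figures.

θ_c ≈ 1.51 d

From 1/θ_c = Y·k·S/(K_s + S) − k_d: Y·k·S/(K_s+S) = 0.589 × 3.92 × 27.7 / (59.0 + 27.7) = 0.7377 d⁻¹.
Then 1/θ_c = μ − k_d = 0.7377 − 0.0742 = 0.6635 d⁻¹, giving θ_c = 1.507 d.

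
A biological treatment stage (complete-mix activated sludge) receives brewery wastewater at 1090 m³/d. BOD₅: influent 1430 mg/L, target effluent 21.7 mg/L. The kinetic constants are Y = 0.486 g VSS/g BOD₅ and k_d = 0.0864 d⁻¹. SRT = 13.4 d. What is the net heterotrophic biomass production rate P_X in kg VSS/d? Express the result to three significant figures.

P_X ≈ 346 kg VSS/d

Correct the yield for decay: Y_obs = Y/(1 + k_d θ_c) = 0.486 / (1 + 0.0864 × 13.4) = 0.486 / 2.158 = 0.2252.
Mass of BOD₅ removed per day: Q(S₀ − S) = 1090 × 1408 g/m³ = 1535 kg/d.
P_X = Y_obs · Q(S₀ − S) = 0.2252 × 1535 = 345.7 kg VSS/d.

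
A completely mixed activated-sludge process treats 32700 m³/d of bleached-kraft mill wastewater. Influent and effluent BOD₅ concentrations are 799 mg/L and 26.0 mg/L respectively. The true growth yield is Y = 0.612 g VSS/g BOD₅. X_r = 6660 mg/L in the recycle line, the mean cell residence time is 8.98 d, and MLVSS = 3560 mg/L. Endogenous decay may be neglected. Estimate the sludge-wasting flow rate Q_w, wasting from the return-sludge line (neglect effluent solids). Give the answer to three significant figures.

Biomass mass balance (decay neglected): V·X = Y·Q·(S₀ − S)·θ_c, so V = 0.612 × 32700 × (799 − 26.0) × 8.98 / 3560 = 39022 m³.
Q_w = (V·X)/(θ_c X_r) = 39022 × 3560 / (8.98 × 6660) = 2323 m³/d.

Q_w ≈ 2320 m³/d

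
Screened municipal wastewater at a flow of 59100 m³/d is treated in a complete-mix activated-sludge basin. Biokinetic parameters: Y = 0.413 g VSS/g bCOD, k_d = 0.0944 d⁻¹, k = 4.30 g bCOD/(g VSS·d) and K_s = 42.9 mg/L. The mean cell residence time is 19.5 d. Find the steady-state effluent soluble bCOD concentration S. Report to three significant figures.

S ≈ 3.83 mg/L

Effluent substrate depends only on kinetics and SRT: S = K_s(1 + k_d θ_c) / [θ_c(Yk − k_d) − 1] = 42.9 × (1 + 0.0944 × 19.5) / [19.5 × (0.413 × 4.30 − 0.0944) − 1] = 121.9 / 31.79 = 3.834 mg/L.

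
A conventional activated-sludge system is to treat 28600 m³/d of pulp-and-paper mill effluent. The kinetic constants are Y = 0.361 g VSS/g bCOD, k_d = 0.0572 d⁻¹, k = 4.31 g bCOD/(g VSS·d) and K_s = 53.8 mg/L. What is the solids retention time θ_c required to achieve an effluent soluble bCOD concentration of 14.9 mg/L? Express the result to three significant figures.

θ_c ≈ 3.57 d

At the target effluent, Y k S/(K_s+S) = 0.361×4.31×14.9/68.70 = 0.3375 d⁻¹.
θ_c = 1/(μ − k_d) = 1/(0.3375 − 0.0572) = 1/0.2803 = 3.568 d.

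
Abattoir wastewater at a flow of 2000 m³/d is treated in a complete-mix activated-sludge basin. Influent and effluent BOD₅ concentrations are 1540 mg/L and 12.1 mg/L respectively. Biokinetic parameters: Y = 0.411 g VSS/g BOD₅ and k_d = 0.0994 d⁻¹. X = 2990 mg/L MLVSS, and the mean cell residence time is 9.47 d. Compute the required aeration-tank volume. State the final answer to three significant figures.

V ≈ 2050 m³

Rearranging the biomass balance for a CMAS with decay, V = Y·Q·ΔS·θ_c / [X·(1+k_d θ_c)] = 0.411 × 2000 × (1540 − 12.1) × 9.47 / [2990 × (1 + 0.0994 × 9.47)] = 1.19×10^7 / 5805 = 2049 m³.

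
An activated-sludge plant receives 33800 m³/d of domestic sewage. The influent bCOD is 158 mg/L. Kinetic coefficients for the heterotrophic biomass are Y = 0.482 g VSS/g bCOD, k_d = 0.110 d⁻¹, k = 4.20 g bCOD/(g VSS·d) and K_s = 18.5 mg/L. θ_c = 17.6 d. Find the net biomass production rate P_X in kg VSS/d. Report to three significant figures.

P_X ≈ 868 kg VSS/d

Effluent substrate depends only on kinetics and SRT: S = K_s(1 + k_d θ_c) / [θ_c(Yk − k_d) − 1] = 18.5 × (1 + 0.110 × 17.6) / [17.6 × (0.482 × 4.20 − 0.110) − 1] = 54.32 / 32.69 = 1.661 mg/L.
The observed yield is Y_obs = Y/(1 + k_d·θ_c) = 0.482 / (1 + 0.110 × 17.6) = 0.482 / 2.936 = 0.1642 g VSS per g bCOD removed.
Q·(S₀ − S) = 33800 × (158 − 1.66) × 10⁻³ = 5284 kg/d removed.
Biomass produced: P_X = Y_obs·Q·ΔS = 0.1642 × 5284 ≈ 867.5 kg VSS/d.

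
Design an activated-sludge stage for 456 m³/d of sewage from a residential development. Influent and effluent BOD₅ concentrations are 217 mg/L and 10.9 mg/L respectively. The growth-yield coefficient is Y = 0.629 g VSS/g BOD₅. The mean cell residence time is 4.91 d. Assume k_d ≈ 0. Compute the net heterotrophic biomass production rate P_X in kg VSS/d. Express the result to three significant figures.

P_X ≈ 59.1 kg VSS/d

No decay correction is needed, so Y_obs = Y = 0.629.
ΔS = 217 − 10.9 = 206.1 mg/L, so the substrate removal rate is 456 × 206.1/1000 = 93.98 kg BOD₅/d.
Net biomass production P_X = Y_obs × Q·(S₀ − S) = 0.6290 × 93.98 = 59.11 kg VSS/d.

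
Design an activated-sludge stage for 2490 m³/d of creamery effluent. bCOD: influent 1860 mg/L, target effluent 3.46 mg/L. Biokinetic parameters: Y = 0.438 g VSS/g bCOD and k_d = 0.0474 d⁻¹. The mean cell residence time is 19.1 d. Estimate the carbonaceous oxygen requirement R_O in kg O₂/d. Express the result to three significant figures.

R_O ≈ 3110 kg O₂/d

The observed yield is Y_obs = Y/(1 + k_d·θ_c) = 0.438 / (1 + 0.0474 × 19.1) = 0.438 / 1.905 = 0.2299 g VSS per g bCOD removed.
Q·(S₀ − S) = 2490 × (1860 − 3.46) × 10⁻³ = 4623 kg/d removed.
Net sludge production P_X = 0.2299 × 4623 = 1063 kg VSS/d.
Carbonaceous O₂ demand = substrate oxidised − cell-mass equivalent = 4623 − 1.42 × 1063 = 3114 kg O₂/d.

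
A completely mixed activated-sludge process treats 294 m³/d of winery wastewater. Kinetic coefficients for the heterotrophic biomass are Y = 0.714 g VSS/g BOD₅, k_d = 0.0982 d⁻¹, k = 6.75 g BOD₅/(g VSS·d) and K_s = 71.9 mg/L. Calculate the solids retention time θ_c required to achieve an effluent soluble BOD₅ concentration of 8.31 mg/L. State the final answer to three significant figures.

From 1/θ_c = Y·k·S/(K_s + S) − k_d: Y·k·S/(K_s+S) = 0.714 × 6.75 × 8.31 / (71.9 + 8.31) = 0.4993 d⁻¹.
θ_c = 1/(μ − k_d) = 1/(0.4993 − 0.0982) = 1/0.4011 = 2.493 d.

θ_c ≈ 2.49 d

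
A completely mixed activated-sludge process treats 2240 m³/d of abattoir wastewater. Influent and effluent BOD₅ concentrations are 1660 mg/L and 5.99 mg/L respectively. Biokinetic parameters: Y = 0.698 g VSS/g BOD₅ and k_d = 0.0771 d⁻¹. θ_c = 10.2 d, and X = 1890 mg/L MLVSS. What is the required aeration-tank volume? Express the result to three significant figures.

Rearranging the biomass balance for a CMAS with decay, V = Y·Q·ΔS·θ_c / [X·(1+k_d θ_c)] = 0.698 × 2240 × (1660 − 5.99) × 10.2 / [1890 × (1 + 0.0771 × 10.2)] = 2.64×10^7 / 3376 = 7813 m³.

V ≈ 7810 m³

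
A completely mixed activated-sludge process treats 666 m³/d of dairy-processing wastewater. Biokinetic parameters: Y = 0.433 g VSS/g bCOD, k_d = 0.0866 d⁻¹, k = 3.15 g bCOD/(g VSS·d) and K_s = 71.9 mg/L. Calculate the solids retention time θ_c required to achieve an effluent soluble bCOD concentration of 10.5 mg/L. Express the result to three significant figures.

At the target effluent, Y k S/(K_s+S) = 0.433×3.15×10.5/82.40 = 0.1738 d⁻¹.
Then 1/θ_c = μ − k_d = 0.1738 − 0.0866 = 0.08720 d⁻¹, giving θ_c = 11.47 d.

θ_c ≈ 11.5 d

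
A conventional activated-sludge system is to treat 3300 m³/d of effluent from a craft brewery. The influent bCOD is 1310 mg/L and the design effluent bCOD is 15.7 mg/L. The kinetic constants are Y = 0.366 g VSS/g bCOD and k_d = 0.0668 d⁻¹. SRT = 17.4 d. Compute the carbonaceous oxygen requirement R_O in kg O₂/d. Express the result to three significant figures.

Correct the yield for decay: Y_obs = Y/(1 + k_d θ_c) = 0.366 / (1 + 0.0668 × 17.4) = 0.366 / 2.162 = 0.1693.
Substrate removed = Q·(S₀ − S) = 3300 m³/d × (1310 − 15.7) g/m³ = 4.27×10^6 g/d = 4271 kg/d.
Biomass synthesised: P_X = Y_obs × 4271 = 723.0 kg VSS/d.
R_O = Q·(S₀ − S) − 1.42·P_X = 4271 − 1.42 × 723.0 = 3245 kg O₂/d.

R_O ≈ 3240 kg O₂/d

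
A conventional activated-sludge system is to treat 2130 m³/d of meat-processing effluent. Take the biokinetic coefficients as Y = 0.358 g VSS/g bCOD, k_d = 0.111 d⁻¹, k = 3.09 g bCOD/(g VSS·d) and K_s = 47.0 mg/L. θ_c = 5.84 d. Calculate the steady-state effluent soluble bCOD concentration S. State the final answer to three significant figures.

From the Monod/SRT balance for a CMAS, S = K_s·(1+k_d θ_c)/[θ_c·(Y k − k_d) − 1] = 47.0 × (1 + 0.111 × 5.84) / [5.84 × (0.358 × 3.09 − 0.111) − 1] = 77.47 / 4.812 = 16.10 mg/L.

S ≈ 16.1 mg/L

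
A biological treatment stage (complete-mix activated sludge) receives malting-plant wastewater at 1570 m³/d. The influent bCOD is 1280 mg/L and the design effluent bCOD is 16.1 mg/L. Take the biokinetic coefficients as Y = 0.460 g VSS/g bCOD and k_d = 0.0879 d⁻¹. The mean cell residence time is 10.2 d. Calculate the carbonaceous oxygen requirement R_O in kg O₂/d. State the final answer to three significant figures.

The observed yield is Y_obs = Y/(1 + k_d·θ_c) = 0.460 / (1 + 0.0879 × 10.2) = 0.460 / 1.897 = 0.2425 g VSS per g bCOD removed.
Mass of bCOD removed per day: Q(S₀ − S) = 1570 × 1264 g/m³ = 1984 kg/d.
Net sludge production P_X = 0.2425 × 1984 = 481.3 kg VSS/d.
Carbonaceous O₂ demand = substrate oxidised − cell-mass equivalent = 1984 − 1.42 × 481.3 = 1301 kg O₂/d.

R_O ≈ 1300 kg O₂/d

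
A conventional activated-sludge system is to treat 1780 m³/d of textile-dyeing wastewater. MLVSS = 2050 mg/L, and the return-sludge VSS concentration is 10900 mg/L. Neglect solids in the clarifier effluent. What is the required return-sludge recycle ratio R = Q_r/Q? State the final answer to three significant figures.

Mass balance around the secondary clarifier (neglecting effluent solids): R = X / (X_r − X) = 2050 / (10900 − 2050) = 0.2316.

R ≈ 0.232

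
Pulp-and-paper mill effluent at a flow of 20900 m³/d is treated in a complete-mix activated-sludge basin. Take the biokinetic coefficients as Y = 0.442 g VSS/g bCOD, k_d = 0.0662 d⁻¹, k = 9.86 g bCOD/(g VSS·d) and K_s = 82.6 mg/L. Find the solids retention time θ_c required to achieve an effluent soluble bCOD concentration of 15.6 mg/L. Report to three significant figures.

θ_c ≈ 1.60 d

From 1/θ_c = Y·k·S/(K_s + S) − k_d: Y·k·S/(K_s+S) = 0.442 × 9.86 × 15.6 / (82.6 + 15.6) = 0.6923 d⁻¹.
θ_c = 1/(μ − k_d) = 1/(0.6923 − 0.0662) = 1/0.6261 = 1.597 d.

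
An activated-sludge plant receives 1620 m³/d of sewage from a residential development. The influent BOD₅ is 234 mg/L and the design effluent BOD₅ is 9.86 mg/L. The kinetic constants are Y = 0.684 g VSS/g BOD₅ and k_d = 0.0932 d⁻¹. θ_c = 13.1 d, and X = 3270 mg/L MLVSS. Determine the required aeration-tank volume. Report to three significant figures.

From the SRT design equation V = Y Q (S₀−S) θ_c / [X (1 + k_d θ_c)] = 0.684 × 1620 × (234 − 9.86) × 13.1 / [3270 × (1 + 0.0932 × 13.1)] = 3.25×10^6 / 7262 = 448.0 m³.

V ≈ 448 m³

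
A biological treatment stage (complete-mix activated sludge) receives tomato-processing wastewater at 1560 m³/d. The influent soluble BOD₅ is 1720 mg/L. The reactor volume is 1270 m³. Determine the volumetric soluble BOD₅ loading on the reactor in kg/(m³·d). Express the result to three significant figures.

L_v = Q S₀ / V = 1560 × 1720 × 10⁻³ / 1270 = 2.113 kg/(m³·d).

L_v ≈ 2.11 kg soluble BOD₅/(m³·d)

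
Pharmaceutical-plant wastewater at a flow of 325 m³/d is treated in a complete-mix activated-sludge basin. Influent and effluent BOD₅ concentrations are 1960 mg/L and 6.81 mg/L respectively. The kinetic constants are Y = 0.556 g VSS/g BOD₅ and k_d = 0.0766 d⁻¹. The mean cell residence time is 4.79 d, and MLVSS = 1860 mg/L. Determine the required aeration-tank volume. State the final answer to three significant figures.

Rearranging the biomass balance for a CMAS with decay, V = Y·Q·ΔS·θ_c / [X·(1+k_d θ_c)] = 0.556 × 325 × (1960 − 6.81) × 4.79 / [1860 × (1 + 0.0766 × 4.79)] = 1.69×10^6 / 2542 = 664.9 m³.

V ≈ 665 m³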